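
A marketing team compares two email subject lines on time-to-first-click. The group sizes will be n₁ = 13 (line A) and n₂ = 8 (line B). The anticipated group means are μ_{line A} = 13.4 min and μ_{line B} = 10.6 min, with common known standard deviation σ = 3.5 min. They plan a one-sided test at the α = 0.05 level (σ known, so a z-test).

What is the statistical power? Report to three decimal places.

Power ≈ 0.554

Standardized effect: d = |μ_{line A} − μ_{line B}| / σ = |13.4 − 10.6| / 3.5 = 0.8000
Noncentrality parameter: δ = d / √(1/n₁ + 1/n₂) = 0.8000 / √(1/13 + 1/8) = 1.7803
One-sided α = 0.05 → critical value z_{0.05} = 1.645.
Power = P(Z > 1.645 − δ) = Φ(0.135) = 0.5539.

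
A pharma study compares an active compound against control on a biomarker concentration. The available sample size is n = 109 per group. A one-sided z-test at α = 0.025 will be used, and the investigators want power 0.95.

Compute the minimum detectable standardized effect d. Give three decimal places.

d ≈ 0.488

Required noncentrality: δ = z_{0.025} + z_{0.05} = 1.960 + 1.645 = 3.605.
δ = d·√(n/2) ⇒ d = δ/√(n/2) = 3.605/√(109/2) = 0.4883.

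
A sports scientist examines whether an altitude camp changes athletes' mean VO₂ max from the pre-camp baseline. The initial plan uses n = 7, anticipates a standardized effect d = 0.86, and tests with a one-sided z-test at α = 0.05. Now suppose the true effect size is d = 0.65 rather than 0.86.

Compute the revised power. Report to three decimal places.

Power ≈ 0.530

With d = 0.65: δ = d·√n = 0.65 × √7 = 1.7197. Critical value z_{0.05} = 1.645.
Revised power = Φ(δ − 1.645) = Φ(0.075) = 0.5298.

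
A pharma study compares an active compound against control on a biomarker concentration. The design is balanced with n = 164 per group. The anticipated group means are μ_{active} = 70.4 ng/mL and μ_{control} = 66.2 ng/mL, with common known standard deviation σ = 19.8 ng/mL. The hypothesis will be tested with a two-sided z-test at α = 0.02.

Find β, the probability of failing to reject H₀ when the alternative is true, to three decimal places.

Standardized effect: d = |μ_{active} − μ_{control}| / σ = |70.4 − 66.2| / 19.8 = 0.2121
Noncentrality parameter: δ = d·√(n/2) = 0.2121 × √(164/2) = 1.9208
Two-sided α = 0.02 → critical value z_{0.01} = 2.326.
Power = Φ(δ − 2.326) + Φ(−δ − 2.326) = Φ(-0.406) + Φ(-4.247) = 0.3426 + 0.0000 = 0.3426.
Type II error: β = 1 − power = 1 − 0.3426 = 0.6574.

β ≈ 0.657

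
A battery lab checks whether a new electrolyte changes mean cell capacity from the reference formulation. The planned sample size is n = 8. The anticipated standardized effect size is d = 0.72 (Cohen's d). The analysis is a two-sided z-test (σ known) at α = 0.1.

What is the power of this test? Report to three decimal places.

Power ≈ 0.652

Noncentrality parameter: δ = d·√n = 0.72 × √8 = 2.0365
Two-sided α = 0.1 → critical value z_{0.05} = 1.645.
Power = Φ(δ − 1.645) + Φ(−δ − 1.645) = Φ(0.392) + Φ(-3.681) = 0.6523 + 0.0001 = 0.6524.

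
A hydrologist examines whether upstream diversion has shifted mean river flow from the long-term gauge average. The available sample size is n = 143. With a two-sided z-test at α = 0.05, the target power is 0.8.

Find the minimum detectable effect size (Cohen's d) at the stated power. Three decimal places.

Required noncentrality: δ = z_{0.025} + z_{0.20} = 1.960 + 0.842 = 2.802.
(The second rejection-region term Φ(−δ − z_{α/2}) is negligible and dropped.)
δ = d·√n ⇒ d = δ/√n = 2.802/√143 = 0.2343.

d ≈ 0.234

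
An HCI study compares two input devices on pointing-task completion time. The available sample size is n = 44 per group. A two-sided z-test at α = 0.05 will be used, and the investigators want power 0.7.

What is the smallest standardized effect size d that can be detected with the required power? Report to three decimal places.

d ≈ 0.530

Need Φ(δ − 1.960) = 0.7, so δ = 1.960 + 0.524 = 2.484.
(The second rejection-region term Φ(−δ − z_{α/2}) is negligible and dropped.)
δ = d·√(n/2) ⇒ d = δ/√(n/2) = 2.484/√(44/2) = 0.5297.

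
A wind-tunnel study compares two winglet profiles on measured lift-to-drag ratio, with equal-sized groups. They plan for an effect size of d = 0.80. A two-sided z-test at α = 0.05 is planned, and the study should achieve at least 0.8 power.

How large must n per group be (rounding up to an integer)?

n = 25 per group

Set Φ(δ − 1.960) = 0.8; then δ − 1.960 = Φ⁻¹(0.8) = 0.842, giving δ = 2.802.
(The Φ(−δ − z_{α/2}) term is vanishingly small for δ > 0 and is dropped in the standard sample-size formula.)
δ = d·√(n/2) ⇒ n = 2(δ/d)² = 2 × (2.802 / 0.80)² = 24.53.
Rounding up, n = 25 per group.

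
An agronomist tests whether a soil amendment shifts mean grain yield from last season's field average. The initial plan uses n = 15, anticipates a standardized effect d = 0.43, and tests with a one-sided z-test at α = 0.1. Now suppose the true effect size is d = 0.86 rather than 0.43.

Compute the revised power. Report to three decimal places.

Power ≈ 0.980

With d = 0.86: δ = d·√n = 0.86 × √15 = 3.3308. Critical value z_{0.1} = 1.282.
Revised power = P(Z > 1.282 − δ) = Φ(2.049) = 0.9798.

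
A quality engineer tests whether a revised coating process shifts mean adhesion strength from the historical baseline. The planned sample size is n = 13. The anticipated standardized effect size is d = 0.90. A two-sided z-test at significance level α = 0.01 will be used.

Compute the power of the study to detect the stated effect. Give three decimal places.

Power ≈ 0.748

Noncentrality parameter: δ = d·√n = 0.90 × √13 = 3.2450
Two-sided α = 0.01 → critical value z_{0.005} = 2.576.
Power = Φ(δ − 2.576) + Φ(−δ − 2.576) = Φ(0.669) + Φ(-5.821) = 0.7483 + 0.0000 = 0.7483.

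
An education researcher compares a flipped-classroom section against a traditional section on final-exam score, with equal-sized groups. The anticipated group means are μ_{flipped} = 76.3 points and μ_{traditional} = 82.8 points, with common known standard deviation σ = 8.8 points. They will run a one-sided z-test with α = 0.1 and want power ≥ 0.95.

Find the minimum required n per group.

n = 32 per group

Standardized effect: d = |μ_{flipped} − μ_{traditional}| / σ = |76.3 − 82.8| / 8.8 = 0.7386
Set Φ(δ − 1.282) = 0.95; then δ − 1.282 = Φ⁻¹(0.95) = 1.645, giving δ = 2.926.
δ = d·√(n/2) ⇒ n = 2(δ/d)² = 2 × (2.926 / 0.7386)² = 31.39.
Round up to the next whole unit.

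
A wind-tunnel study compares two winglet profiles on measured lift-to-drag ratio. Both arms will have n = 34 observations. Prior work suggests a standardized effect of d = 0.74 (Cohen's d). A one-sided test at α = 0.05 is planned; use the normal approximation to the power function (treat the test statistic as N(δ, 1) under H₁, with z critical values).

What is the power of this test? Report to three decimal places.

Noncentrality parameter: δ = d·√(n/2) = 0.74 × √(34/2) = 3.0511
Critical value for a one-sided test at α = 0.05: z_α = 1.645.
Power = Φ(δ − 1.645) = Φ(1.406) = 0.9202.

Power ≈ 0.920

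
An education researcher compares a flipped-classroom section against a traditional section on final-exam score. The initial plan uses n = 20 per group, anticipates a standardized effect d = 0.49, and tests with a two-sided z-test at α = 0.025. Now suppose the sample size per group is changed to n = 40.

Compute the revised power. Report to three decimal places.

With n = 40 per group: δ = d·√(n/2) = 0.49 × √(40/2) = 2.1913. Critical value z_{0.0125} = 2.241.
Revised power = Φ(δ − 2.241) + Φ(−δ − 2.241) = Φ(-0.050) + Φ(-4.433) = 0.4800 + 0.0000 = 0.4800.

Power ≈ 0.480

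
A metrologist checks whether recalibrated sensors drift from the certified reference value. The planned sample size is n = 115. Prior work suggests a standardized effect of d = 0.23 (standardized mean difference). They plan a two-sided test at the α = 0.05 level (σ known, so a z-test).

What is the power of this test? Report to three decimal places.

Power ≈ 0.694

Noncentrality parameter: δ = d·√n = 0.23 × √115 = 2.4665
Two-sided α = 0.05 → critical value z_{0.025} = 1.960.
Power = Φ(δ − 1.960) + Φ(−δ − 1.960) = Φ(0.507) + Φ(-4.426) = 0.6938 + 0.0000 = 0.6938.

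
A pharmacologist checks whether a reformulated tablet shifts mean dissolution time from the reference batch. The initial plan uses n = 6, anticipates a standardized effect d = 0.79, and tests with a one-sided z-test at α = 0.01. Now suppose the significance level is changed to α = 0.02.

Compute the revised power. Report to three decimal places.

δ = d·√n = 0.79 × √6 = 1.9351 (unchanged). New critical value: z_{0.02} = 2.054.
Revised power = Φ(δ − 2.054) = Φ(-0.119) = 0.4528.

Power ≈ 0.453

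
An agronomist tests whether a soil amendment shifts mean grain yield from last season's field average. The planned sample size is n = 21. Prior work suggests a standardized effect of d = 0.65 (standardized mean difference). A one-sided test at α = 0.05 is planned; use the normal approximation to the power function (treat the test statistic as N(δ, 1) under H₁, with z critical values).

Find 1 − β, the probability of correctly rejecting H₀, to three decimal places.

Noncentrality parameter: δ = d·√n = 0.65 × √21 = 2.9787
Critical value for a one-sided test at α = 0.05: z_α = 1.645.
Power = Φ(δ − 1.645) = Φ(1.334) = 0.9089.

Power ≈ 0.909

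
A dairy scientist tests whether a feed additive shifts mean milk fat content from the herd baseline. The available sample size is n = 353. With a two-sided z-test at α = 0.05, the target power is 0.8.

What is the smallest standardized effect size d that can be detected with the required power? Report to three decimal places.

d ≈ 0.149

Need Φ(δ − 1.960) = 0.8, so δ = 1.960 + 0.842 = 2.802.
(Lower-tail contribution to power is negligible for δ > 0.)
δ = d·√n ⇒ d = δ/√n = 2.802/√353 = 0.1491.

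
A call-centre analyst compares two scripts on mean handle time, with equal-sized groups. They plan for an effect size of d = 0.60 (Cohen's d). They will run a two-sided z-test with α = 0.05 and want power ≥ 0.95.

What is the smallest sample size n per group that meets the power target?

n = 73 per group

Set Φ(δ − 1.960) = 0.95; then δ − 1.960 = Φ⁻¹(0.95) = 1.645, giving δ = 3.605.
(The Φ(−δ − z_{α/2}) term is vanishingly small for δ > 0 and is dropped in the standard sample-size formula.)
δ = d·√(n/2) ⇒ n = 2(δ/d)² = 2 × (3.605 / 0.60)² = 72.19.
Round up to the next whole unit.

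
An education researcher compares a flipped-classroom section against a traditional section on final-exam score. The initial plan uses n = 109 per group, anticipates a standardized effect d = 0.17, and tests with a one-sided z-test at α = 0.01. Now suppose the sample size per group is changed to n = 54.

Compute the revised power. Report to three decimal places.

With n = 54 per group: δ = d·√(n/2) = 0.17 × √(54/2) = 0.8833. Critical value z_{0.01} = 2.326.
Revised power = P(Z > 2.326 − δ) = Φ(-1.443) = 0.0745.

Power ≈ 0.075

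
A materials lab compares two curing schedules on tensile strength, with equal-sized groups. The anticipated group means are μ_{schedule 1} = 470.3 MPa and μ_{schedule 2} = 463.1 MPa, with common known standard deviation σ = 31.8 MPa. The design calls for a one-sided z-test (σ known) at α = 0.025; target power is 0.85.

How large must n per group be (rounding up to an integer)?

Standardized effect: d = |μ_{schedule 1} − μ_{schedule 2}| / σ = |470.3 − 463.1| / 31.8 = 0.2264
For power 0.85 need Φ(δ − z_{0.025}) = 0.85, so δ = z_{0.025} + z_{0.15} = 1.960 + 1.036 = 2.996.
δ = d·√(n/2) ⇒ n = 2(δ/d)² = 2 × (2.996 / 0.2264)² = 350.28.
Round up to the next whole unit.

n = 351 per group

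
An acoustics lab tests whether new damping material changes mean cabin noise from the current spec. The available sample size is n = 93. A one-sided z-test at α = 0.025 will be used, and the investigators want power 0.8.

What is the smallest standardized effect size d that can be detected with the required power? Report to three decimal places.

Need Φ(δ − 1.960) = 0.8, so δ = 1.960 + 0.842 = 2.802.
δ = d·√n ⇒ d = δ/√n = 2.802/√93 = 0.2905.

d ≈ 0.291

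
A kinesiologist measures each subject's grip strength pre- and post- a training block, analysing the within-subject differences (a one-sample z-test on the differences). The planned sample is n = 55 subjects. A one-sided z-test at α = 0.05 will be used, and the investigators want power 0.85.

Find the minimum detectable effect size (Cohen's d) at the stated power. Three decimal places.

Required noncentrality: δ = z_{0.05} + z_{0.15} = 1.645 + 1.036 = 2.681.
δ = d·√n ⇒ d = δ/√n = 2.681/√55 = 0.3615.

d ≈ 0.362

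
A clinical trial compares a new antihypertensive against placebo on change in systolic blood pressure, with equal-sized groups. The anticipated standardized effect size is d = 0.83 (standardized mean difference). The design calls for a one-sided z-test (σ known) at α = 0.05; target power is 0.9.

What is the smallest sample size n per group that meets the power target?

n = 25 per group

Set Φ(δ − 1.645) = 0.9; then δ − 1.645 = Φ⁻¹(0.9) = 1.282, giving δ = 2.926.
δ = d·√(n/2) ⇒ n = 2(δ/d)² = 2 × (2.926 / 0.83)² = 24.86.
Round up to the next whole unit.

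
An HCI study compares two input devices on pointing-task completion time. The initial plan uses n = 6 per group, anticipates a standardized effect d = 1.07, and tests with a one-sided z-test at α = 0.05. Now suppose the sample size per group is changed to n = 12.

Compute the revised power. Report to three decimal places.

With n = 12 per group: δ = d·√(n/2) = 1.07 × √(12/2) = 2.6210. Critical value z_{0.05} = 1.645.
Revised power = Φ(δ − 1.645) = Φ(0.976) = 0.8355.

Power ≈ 0.835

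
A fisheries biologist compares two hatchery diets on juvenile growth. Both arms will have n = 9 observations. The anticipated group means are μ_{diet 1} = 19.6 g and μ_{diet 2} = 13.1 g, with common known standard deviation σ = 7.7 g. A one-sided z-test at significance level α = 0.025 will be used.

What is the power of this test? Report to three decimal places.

Power ≈ 0.433

Standardized effect: d = |μ_{diet 1} − μ_{diet 2}| / σ = |19.6 − 13.1| / 7.7 = 0.8442
Noncentrality parameter: δ = d·√(n/2) = 0.8442 × √(9/2) = 1.7907
Critical value for a one-sided test at α = 0.025: z_α = 1.960.
Power = Φ(δ − 1.960) = Φ(-0.169) = 0.4328.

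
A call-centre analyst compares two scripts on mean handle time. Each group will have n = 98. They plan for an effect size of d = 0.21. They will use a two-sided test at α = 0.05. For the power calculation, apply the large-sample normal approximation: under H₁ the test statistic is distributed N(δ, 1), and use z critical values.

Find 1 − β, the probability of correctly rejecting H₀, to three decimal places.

Power ≈ 0.312

Noncentrality parameter: δ = d·√(n/2) = 0.21 × √(98/2) = 1.4700
Two-sided α = 0.05 → critical value z_{0.025} = 1.960.
Power = Φ(δ − 1.960) + Φ(−δ − 1.960) = Φ(-0.490) + Φ(-3.430) = 0.3121 + 0.0003 = 0.3124.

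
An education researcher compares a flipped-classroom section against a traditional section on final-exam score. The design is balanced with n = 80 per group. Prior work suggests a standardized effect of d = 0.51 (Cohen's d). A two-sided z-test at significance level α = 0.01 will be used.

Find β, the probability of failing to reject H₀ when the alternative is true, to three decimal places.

Noncentrality parameter: δ = d·√(n/2) = 0.51 × √(80/2) = 3.2255
Two-sided α = 0.01 → critical value z_{0.005} = 2.576.
Power = Φ(δ − 2.576) + Φ(−δ − 2.576) = Φ(0.650) + Φ(-5.801) = 0.7421 + 0.0000 = 0.7421.
Type II error: β = 1 − power = 1 − 0.7421 = 0.2579.

β ≈ 0.258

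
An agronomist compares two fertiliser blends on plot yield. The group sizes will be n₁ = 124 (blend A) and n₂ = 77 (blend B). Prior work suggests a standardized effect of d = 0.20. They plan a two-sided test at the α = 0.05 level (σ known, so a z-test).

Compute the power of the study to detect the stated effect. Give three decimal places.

Noncentrality parameter: δ = d / √(1/n₁ + 1/n₂) = 0.20 / √(1/124 + 1/77) = 1.3784
Two-sided α = 0.05 → critical value z_{0.025} = 1.960.
Power = Φ(δ − 1.960) + Φ(−δ − 1.960) = Φ(-0.582) + Φ(-3.338) = 0.2804 + 0.0004 = 0.2809.

Power ≈ 0.281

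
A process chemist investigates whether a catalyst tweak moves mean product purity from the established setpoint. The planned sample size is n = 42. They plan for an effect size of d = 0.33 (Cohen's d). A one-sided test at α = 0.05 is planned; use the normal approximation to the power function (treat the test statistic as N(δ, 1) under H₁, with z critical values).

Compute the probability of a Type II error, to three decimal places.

β ≈ 0.311

Noncentrality parameter: δ = d·√n = 0.33 × √42 = 2.1386
Critical value for a one-sided test at α = 0.05: z_α = 1.645.
Power = P(Z > 1.645 − δ) = Φ(0.494) = 0.6893.
Type II error: β = 1 − power = 1 − 0.6893 = 0.3107.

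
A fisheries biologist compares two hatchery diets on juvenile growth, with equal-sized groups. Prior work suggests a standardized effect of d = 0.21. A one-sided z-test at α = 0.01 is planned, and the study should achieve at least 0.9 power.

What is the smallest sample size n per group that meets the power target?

Set Φ(δ − 2.326) = 0.9; then δ − 2.326 = Φ⁻¹(0.9) = 1.282, giving δ = 3.608.
δ = d·√(n/2) ⇒ n = 2(δ/d)² = 2 × (3.608 / 0.21)² = 590.34.
Rounding up, n = 591 per group.

n = 591 per group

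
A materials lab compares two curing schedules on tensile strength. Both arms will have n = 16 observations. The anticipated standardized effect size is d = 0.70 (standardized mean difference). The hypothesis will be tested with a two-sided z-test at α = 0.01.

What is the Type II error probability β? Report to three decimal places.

β ≈ 0.724

Noncentrality parameter: δ = d·√(n/2) = 0.70 × √(16/2) = 1.9799
Critical value for a two-sided test at α = 0.01: z_{α/2} = 2.576.
Power = Φ(δ − 2.576) + Φ(−δ − 2.576) = Φ(-0.596) + Φ(-4.556) = 0.2756 + 0.0000 = 0.2756.
Type II error: β = 1 − power = 1 − 0.2756 = 0.7244.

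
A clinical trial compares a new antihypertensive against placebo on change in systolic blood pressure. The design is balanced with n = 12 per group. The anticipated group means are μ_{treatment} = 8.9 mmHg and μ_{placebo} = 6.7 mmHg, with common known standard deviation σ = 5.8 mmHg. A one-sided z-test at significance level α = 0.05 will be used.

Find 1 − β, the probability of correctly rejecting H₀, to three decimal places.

Power ≈ 0.237

Standardized effect: d = |μ_{treatment} − μ_{placebo}| / σ = |8.9 − 6.7| / 5.8 = 0.3793
Noncentrality parameter: δ = d·√(n/2) = 0.3793 × √(12/2) = 0.9291
One-sided α = 0.05 → critical value z_{0.05} = 1.645.
Power = P(Z > 1.645 − δ) = Φ(-0.716) = 0.2371.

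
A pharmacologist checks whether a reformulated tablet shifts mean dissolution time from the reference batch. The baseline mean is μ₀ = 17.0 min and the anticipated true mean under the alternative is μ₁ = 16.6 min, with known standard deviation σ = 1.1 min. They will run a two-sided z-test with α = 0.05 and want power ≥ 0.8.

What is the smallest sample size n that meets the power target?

n = 60

Standardized effect: d = |μ₁ − μ₀| / σ = |16.6 − 17.0| / 1.1 = 0.3636
Set Φ(δ − 1.960) = 0.8; then δ − 1.960 = Φ⁻¹(0.8) = 0.842, giving δ = 2.802.
(For δ > 0 the lower-tail rejection region contributes negligibly to power, so the one-term inversion is standard.)
δ = d·√n ⇒ n = (δ/d)² = (2.802 / 0.3636)² = 59.36.
Rounding up, n = 60.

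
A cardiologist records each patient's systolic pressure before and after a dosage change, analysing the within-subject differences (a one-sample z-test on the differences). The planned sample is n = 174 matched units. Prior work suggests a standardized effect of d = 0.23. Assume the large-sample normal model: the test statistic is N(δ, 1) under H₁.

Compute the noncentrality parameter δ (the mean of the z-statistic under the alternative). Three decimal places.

The noncentrality parameter scales effect size by the design's sample-size factor: δ = d·√n = 0.23 × √174 = 3.0339

δ ≈ 3.034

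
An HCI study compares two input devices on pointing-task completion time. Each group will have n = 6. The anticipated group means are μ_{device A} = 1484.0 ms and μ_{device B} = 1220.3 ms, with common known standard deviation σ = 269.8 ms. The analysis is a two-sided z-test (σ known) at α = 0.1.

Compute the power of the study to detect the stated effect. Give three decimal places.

Power ≈ 0.520

Standardized effect: d = |μ_{device A} − μ_{device B}| / σ = |1484.0 − 1220.3| / 269.8 = 0.9774
Noncentrality parameter: δ = d·√(n/2) = 0.9774 × √(6/2) = 1.6929
Critical value for a two-sided test at α = 0.1: z_{α/2} = 1.645.
Power = Φ(δ − 1.645) + Φ(−δ − 1.645) = Φ(0.048) + Φ(-3.338) = 0.5192 + 0.0004 = 0.5196.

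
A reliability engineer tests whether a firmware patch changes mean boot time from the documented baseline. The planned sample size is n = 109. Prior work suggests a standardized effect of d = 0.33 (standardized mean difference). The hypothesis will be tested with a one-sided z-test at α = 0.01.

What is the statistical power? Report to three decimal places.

Power ≈ 0.868

Noncentrality parameter: δ = d·√n = 0.33 × √109 = 3.4453
One-sided α = 0.01 → critical value z_{0.01} = 2.326.
Power = Φ(δ − 2.326) = Φ(1.119) = 0.8684.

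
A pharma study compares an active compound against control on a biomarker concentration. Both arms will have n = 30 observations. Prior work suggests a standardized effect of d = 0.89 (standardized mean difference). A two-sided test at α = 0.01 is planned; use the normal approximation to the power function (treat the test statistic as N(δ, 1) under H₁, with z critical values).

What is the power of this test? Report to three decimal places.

Power ≈ 0.808

Noncentrality parameter: δ = d·√(n/2) = 0.89 × √(30/2) = 3.4470
Critical value for a two-sided test at α = 0.01: z_{α/2} = 2.576.
Power = Φ(δ − 2.576) + Φ(−δ − 2.576) = Φ(0.871) + Φ(-6.023) = 0.8082 + 0.0000 = 0.8082.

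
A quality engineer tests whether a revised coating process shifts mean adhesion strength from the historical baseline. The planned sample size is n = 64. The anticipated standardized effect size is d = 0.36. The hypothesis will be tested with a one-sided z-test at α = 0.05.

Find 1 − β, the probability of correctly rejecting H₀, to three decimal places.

Power ≈ 0.892

Noncentrality parameter: δ = d·√n = 0.36 × √64 = 2.8800
One-sided α = 0.05 → critical value z_{0.05} = 1.645.
Power = P(Z > 1.645 − δ) = Φ(1.235) = 0.8916.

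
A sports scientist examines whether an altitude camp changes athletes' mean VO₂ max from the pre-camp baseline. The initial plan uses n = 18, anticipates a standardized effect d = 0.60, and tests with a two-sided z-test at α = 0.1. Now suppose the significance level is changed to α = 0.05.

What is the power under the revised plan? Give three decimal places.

Power ≈ 0.721

δ = d·√n = 0.60 × √18 = 2.5456 (unchanged). New critical value: z_{0.025} = 1.960.
Revised power = Φ(δ − 1.960) + Φ(−δ − 1.960) = Φ(0.586) + Φ(-4.506) = 0.7209 + 0.0000 = 0.7209.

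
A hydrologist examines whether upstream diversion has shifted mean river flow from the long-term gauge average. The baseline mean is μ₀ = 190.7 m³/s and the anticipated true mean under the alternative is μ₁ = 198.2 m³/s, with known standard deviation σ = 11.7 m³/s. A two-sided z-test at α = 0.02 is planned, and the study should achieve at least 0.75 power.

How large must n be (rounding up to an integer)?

n = 22

Standardized effect: d = |μ₁ − μ₀| / σ = |198.2 − 190.7| / 11.7 = 0.6410
Set Φ(δ − 2.326) = 0.75; then δ − 2.326 = Φ⁻¹(0.75) = 0.674, giving δ = 3.001.
(For δ > 0 the lower-tail rejection region contributes negligibly to power, so the one-term inversion is standard.)
δ = d·√n ⇒ n = (δ/d)² = (3.001 / 0.6410)² = 21.91.
Round up to the next whole unit.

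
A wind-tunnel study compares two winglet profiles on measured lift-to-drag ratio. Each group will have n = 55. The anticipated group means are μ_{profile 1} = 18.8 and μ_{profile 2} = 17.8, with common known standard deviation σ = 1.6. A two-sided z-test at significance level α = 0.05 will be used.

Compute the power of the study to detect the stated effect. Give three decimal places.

Power ≈ 0.906

Standardized effect: d = |μ_{profile 1} − μ_{profile 2}| / σ = |18.8 − 17.8| / 1.6 = 0.6250
Noncentrality parameter: δ = d·√(n/2) = 0.6250 × √(55/2) = 3.2775
Two-sided α = 0.05 → critical value z_{0.025} = 1.960.
Power = Φ(δ − 1.960) + Φ(−δ − 1.960) = Φ(1.318) + Φ(-5.237) = 0.9062 + 0.0000 = 0.9062.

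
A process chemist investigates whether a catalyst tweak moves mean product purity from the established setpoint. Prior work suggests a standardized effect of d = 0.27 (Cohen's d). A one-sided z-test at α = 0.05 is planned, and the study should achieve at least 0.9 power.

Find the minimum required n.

Set Φ(δ − 1.645) = 0.9; then δ − 1.645 = Φ⁻¹(0.9) = 1.282, giving δ = 2.926.
δ = d·√n ⇒ n = (δ/d)² = (2.926 / 0.27)² = 117.47.
Round up to the next whole unit.

n = 118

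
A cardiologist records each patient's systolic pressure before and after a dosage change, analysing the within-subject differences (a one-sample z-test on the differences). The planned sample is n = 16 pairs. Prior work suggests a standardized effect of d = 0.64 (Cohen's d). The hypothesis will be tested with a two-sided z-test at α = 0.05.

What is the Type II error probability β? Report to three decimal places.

Noncentrality parameter: δ = d·√n = 0.64 × √16 = 2.5600
Critical value for a two-sided test at α = 0.05: z_{α/2} = 1.960.
Power = Φ(δ − 1.960) + Φ(−δ − 1.960) = Φ(0.600) + Φ(-4.520) = 0.7258 + 0.0000 = 0.7258.
Type II error: β = 1 − power = 1 − 0.7258 = 0.2742.

β ≈ 0.274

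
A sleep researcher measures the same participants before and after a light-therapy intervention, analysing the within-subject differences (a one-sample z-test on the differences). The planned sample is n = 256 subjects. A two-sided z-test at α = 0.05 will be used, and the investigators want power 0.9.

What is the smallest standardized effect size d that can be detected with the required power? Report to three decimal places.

Need Φ(δ − 1.960) = 0.9, so δ = 1.960 + 1.282 = 3.242.
(The second rejection-region term Φ(−δ − z_{α/2}) is negligible and dropped.)
δ = d·√n ⇒ d = δ/√n = 3.242/√256 = 0.2026.

d ≈ 0.203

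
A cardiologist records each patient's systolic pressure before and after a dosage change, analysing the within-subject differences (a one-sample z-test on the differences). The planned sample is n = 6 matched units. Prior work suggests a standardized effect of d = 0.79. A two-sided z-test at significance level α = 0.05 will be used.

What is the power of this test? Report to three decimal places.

Power ≈ 0.490

Noncentrality parameter: δ = d·√n = 0.79 × √6 = 1.9351
Two-sided α = 0.05 → critical value z_{0.025} = 1.960.
Power = Φ(δ − 1.960) + Φ(−δ − 1.960) = Φ(-0.025) + Φ(-3.895) = 0.4901 + 0.0000 = 0.4901.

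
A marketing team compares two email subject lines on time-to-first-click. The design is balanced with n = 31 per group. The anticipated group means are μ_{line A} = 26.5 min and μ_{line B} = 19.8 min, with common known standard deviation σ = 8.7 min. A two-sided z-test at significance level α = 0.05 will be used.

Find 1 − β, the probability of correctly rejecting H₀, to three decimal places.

Standardized effect: d = |μ_{line A} − μ_{line B}| / σ = |26.5 − 19.8| / 8.7 = 0.7701
Noncentrality parameter: δ = d·√(n/2) = 0.7701 × √(31/2) = 3.0319
Critical value for a two-sided test at α = 0.05: z_{α/2} = 1.960.
Power = Φ(δ − 1.960) + Φ(−δ − 1.960) = Φ(1.072) + Φ(-4.992) = 0.8581 + 0.0000 = 0.8581.

Power ≈ 0.858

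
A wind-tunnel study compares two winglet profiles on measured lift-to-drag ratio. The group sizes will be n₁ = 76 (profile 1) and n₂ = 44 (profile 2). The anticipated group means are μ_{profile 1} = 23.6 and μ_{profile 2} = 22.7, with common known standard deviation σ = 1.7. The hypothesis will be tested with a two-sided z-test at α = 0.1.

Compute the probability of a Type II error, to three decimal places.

β ≈ 0.125

Standardized effect: d = |μ_{profile 1} − μ_{profile 2}| / σ = |23.6 − 22.7| / 1.7 = 0.5294
Noncentrality parameter: δ = d / √(1/n₁ + 1/n₂) = 0.5294 / √(1/76 + 1/44) = 2.7947
Two-sided α = 0.1 → critical value z_{0.05} = 1.645.
Power = Φ(δ − 1.645) + Φ(−δ − 1.645) = Φ(1.150) + Φ(-4.440) = 0.8749 + 0.0000 = 0.8749.
Type II error: β = 1 − power = 1 − 0.8749 = 0.1251.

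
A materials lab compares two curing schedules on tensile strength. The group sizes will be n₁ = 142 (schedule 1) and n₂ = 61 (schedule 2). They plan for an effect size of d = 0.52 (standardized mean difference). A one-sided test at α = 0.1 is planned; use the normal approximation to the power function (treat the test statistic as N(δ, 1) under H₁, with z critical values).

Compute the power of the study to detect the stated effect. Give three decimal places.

Noncentrality parameter: δ = d / √(1/n₁ + 1/n₂) = 0.52 / √(1/142 + 1/61) = 3.3968
Critical value for a one-sided test at α = 0.1: z_α = 1.282.
Power = P(Z > 1.282 − δ) = Φ(2.115) = 0.9828.

Power ≈ 0.983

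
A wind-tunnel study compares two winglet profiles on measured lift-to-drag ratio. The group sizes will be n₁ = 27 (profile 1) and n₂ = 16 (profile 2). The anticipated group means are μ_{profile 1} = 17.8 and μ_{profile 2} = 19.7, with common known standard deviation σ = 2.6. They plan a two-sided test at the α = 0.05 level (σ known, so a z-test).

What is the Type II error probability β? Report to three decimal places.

β ≈ 0.361

Standardized effect: d = |μ_{profile 1} − μ_{profile 2}| / σ = |17.8 − 19.7| / 2.6 = 0.7308
Noncentrality parameter: δ = d / √(1/n₁ + 1/n₂) = 0.7308 / √(1/27 + 1/16) = 2.3163
Two-sided α = 0.05 → critical value z_{0.025} = 1.960.
Power = Φ(δ − 1.960) + Φ(−δ − 1.960) = Φ(0.356) + Φ(-4.276) = 0.6392 + 0.0000 = 0.6392.
Type II error: β = 1 − power = 1 − 0.6392 = 0.3608.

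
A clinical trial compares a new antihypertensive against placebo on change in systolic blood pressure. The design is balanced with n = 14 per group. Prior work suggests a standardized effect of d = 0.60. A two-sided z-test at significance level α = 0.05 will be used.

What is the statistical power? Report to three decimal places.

Power ≈ 0.355

Noncentrality parameter: δ = d·√(n/2) = 0.60 × √(14/2) = 1.5875
Two-sided α = 0.05 → critical value z_{0.025} = 1.960.
Power = Φ(δ − 1.960) + Φ(−δ − 1.960) = Φ(-0.373) + Φ(-3.547) = 0.3548 + 0.0002 = 0.3549.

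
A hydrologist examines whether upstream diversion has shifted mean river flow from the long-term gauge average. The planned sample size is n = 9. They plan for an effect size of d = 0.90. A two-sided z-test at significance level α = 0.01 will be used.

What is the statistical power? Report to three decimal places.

Noncentrality parameter: δ = d·√n = 0.90 × √9 = 2.7000
Two-sided α = 0.01 → critical value z_{0.005} = 2.576.
Power = Φ(δ − 2.576) + Φ(−δ − 2.576) = Φ(0.124) + Φ(-5.276) = 0.5494 + 0.0000 = 0.5494.

Power ≈ 0.549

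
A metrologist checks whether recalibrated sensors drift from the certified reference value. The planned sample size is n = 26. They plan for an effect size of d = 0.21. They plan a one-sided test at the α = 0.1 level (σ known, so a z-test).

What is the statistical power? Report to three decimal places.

Noncentrality parameter: δ = d·√n = 0.21 × √26 = 1.0708
One-sided α = 0.1 → critical value z_{0.1} = 1.282.
Power = Φ(δ − 1.282) = Φ(-0.211) = 0.4165.

Power ≈ 0.417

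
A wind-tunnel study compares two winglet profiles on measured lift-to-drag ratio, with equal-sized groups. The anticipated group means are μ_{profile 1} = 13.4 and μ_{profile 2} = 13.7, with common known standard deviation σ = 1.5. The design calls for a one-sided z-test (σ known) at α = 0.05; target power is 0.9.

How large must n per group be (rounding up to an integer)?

n = 429 per group

Standardized effect: d = |μ_{profile 1} − μ_{profile 2}| / σ = |13.4 − 13.7| / 1.5 = 0.2000
For power 0.9 need Φ(δ − z_{0.05}) = 0.9, so δ = z_{0.05} + z_{0.10} = 1.645 + 1.282 = 2.926.
δ = d·√(n/2) ⇒ n = 2(δ/d)² = 2 × (2.926 / 0.2000)² = 428.19.
Rounding up, n = 429 per group.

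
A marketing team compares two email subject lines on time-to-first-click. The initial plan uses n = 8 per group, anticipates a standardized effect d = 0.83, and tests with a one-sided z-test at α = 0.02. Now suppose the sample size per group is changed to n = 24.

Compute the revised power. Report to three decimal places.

Power ≈ 0.794

With n = 24 per group: δ = d·√(n/2) = 0.83 × √(24/2) = 2.8752. Critical value z_{0.02} = 2.054.
Revised power = P(Z > 2.054 − δ) = Φ(0.821) = 0.7943.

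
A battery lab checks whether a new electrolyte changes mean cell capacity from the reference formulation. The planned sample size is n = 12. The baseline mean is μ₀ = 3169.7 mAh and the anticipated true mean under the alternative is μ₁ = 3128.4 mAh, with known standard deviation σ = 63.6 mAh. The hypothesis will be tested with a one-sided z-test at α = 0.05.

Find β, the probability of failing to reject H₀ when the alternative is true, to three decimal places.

Standardized effect: d = |μ₁ − μ₀| / σ = |3128.4 − 3169.7| / 63.6 = 0.6494
Noncentrality parameter: δ = d·√n = 0.6494 × √12 = 2.2495
One-sided α = 0.05 → critical value z_{0.05} = 1.645.
Power = Φ(δ − 1.645) = Φ(0.605) = 0.7273.
Type II error: β = 1 − power = 1 − 0.7273 = 0.2727.

β ≈ 0.273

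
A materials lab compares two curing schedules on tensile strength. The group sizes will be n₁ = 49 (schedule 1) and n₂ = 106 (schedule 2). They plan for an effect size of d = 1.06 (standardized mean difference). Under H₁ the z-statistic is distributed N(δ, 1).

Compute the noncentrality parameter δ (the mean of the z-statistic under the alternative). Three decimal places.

δ ≈ 6.136

δ = d / √(1/n₁ + 1/n₂) = 1.06 / √(1/49 + 1/106) = 6.1361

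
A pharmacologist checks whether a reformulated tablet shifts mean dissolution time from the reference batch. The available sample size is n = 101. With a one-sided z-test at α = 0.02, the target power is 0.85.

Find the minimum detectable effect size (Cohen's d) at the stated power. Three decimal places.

d ≈ 0.307

Required noncentrality: δ = z_{0.02} + z_{0.15} = 2.054 + 1.036 = 3.090.
δ = d·√n ⇒ d = δ/√n = 3.090/√101 = 0.3075.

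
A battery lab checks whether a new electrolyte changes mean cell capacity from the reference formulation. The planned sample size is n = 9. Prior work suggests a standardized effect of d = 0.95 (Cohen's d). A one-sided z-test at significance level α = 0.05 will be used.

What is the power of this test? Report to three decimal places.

Noncentrality parameter: δ = d·√n = 0.95 × √9 = 2.8500
Critical value for a one-sided test at α = 0.05: z_α = 1.645.
Power = Φ(δ − 1.645) = Φ(1.205) = 0.8859.

Power ≈ 0.886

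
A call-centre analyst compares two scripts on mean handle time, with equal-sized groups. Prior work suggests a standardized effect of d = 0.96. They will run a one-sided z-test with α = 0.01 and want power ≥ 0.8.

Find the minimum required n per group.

n = 22 per group

Set Φ(δ − 2.326) = 0.8; then δ − 2.326 = Φ⁻¹(0.8) = 0.842, giving δ = 3.168.
δ = d·√(n/2) ⇒ n = 2(δ/d)² = 2 × (3.168 / 0.96)² = 21.78.
Round up to the next whole unit.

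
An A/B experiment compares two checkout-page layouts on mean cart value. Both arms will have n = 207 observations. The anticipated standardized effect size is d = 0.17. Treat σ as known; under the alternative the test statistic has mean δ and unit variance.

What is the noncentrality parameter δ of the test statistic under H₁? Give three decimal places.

The noncentrality parameter scales effect size by the design's sample-size factor: δ = d·√(n/2) = 0.17 × √(207/2) = 1.7295

δ ≈ 1.729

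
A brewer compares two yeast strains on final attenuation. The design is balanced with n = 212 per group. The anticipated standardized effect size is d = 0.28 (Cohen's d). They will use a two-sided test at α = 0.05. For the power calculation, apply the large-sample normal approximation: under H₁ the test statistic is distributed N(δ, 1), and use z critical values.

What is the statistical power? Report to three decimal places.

Power ≈ 0.822

Noncentrality parameter: δ = d·√(n/2) = 0.28 × √(212/2) = 2.8828
Critical value for a two-sided test at α = 0.05: z_{α/2} = 1.960.
Power = Φ(δ − 1.960) + Φ(−δ − 1.960) = Φ(0.923) + Φ(-4.843) = 0.8219 + 0.0000 = 0.8219.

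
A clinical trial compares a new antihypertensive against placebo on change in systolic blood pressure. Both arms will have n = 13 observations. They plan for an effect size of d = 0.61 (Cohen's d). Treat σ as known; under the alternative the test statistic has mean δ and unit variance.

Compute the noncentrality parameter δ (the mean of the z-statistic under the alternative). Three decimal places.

δ = d·√(n/2) = 0.61 × √(13/2) = 1.5552

δ ≈ 1.555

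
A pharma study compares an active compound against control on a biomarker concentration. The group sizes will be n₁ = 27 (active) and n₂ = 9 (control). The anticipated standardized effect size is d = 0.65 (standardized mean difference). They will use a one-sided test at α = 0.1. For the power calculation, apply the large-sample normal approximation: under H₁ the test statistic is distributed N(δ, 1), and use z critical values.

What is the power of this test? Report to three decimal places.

Noncentrality parameter: δ = d / √(1/n₁ + 1/n₂) = 0.65 / √(1/27 + 1/9) = 1.6887
One-sided α = 0.1 → critical value z_{0.1} = 1.282.
Power = P(Z > 1.282 − δ) = Φ(0.407) = 0.6581.

Power ≈ 0.658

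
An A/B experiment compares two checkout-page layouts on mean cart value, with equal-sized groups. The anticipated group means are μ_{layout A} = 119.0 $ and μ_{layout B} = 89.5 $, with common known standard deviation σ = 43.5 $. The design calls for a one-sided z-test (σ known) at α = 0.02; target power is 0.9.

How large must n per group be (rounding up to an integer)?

Standardized effect: d = |μ_{layout A} − μ_{layout B}| / σ = |119.0 − 89.5| / 43.5 = 0.6782
For power 0.9 need Φ(δ − z_{0.02}) = 0.9, so δ = z_{0.02} + z_{0.10} = 2.054 + 1.282 = 3.335.
δ = d·√(n/2) ⇒ n = 2(δ/d)² = 2 × (3.335 / 0.6782)² = 48.38.
Rounding up, n = 49 per group.

n = 49 per group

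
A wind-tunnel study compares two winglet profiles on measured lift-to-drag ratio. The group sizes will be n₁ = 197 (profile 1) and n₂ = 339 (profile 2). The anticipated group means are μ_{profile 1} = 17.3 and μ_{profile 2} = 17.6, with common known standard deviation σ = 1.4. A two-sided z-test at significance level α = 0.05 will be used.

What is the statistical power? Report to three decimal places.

Standardized effect: d = |μ_{profile 1} − μ_{profile 2}| / σ = |17.3 − 17.6| / 1.4 = 0.2143
Noncentrality parameter: δ = d / √(1/n₁ + 1/n₂) = 0.2143 / √(1/197 + 1/339) = 2.3919
Two-sided α = 0.05 → critical value z_{0.025} = 1.960.
Power = Φ(δ − 1.960) + Φ(−δ − 1.960) = Φ(0.432) + Φ(-4.352) = 0.6671 + 0.0000 = 0.6671.

Power ≈ 0.667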